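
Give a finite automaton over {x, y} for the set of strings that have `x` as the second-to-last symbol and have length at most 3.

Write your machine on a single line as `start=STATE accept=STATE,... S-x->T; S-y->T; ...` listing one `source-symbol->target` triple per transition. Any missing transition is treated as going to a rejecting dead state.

start=q0; accept=q3,q4,q7,q8; q0-x->q1; q0-y->q2; q1-x->q3; q1-y->q4; q2-x->q5; q2-y->q6; q3-x->q7; q3-y->q8; q4-x->q9; q4-y->q10; q5-x->q7; q5-y->q8; q6-x->q9; q6-y->q10; q7-x->q11; q7-y->q12; q8-x->q13; q8-y->q14; q9-x->q11; q9-y->q12; q10-x->q13; q10-y->q14; q11-x->q11; q11-y->q12; q12-x->q13; q12-y->q14; q13-x->q11; q13-y->q12; q14-x->q13; q14-y->q14

Handle the two conditions separately and then intersect. The first has 7 states tracking the last 2 symbols read; the second has 5 states tracking the input length, saturating at 4. A product state is a pair (one from each), accepting exactly when both do.
          x    y  
>  q0     q1   q2 
   q1     q3   q4 
   q2     q5   q6 
 * q3     q7   q8 
 * q4     q9  q10 
   q5     q7   q8 
   q6     q9  q10 
 * q7    q11  q12 
 * q8    q13  q14 
   q9    q11  q12 
   q10   q13  q14 
   q11   q11  q12 
   q12   q13  q14 
   q13   q11  q12 
   q14   q13  q14 
(> = start, * = accepting)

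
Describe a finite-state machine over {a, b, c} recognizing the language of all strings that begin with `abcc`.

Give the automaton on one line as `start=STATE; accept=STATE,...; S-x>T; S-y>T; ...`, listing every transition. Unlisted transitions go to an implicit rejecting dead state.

Walk along `abcc` while the input agrees: from S0 take `a` to S1, and so on. Any deviation drops to the rejecting sink S5. Once S4 is reached the prefix is confirmed and every continuation is accepted.
6 states suffice.
        a   b   c  
>  S0   S1  S5  S5 
   S1   S5  S2  S5 
   S2   S5  S5  S3 
   S3   S5  S5  S4 
 * S4   S4  S4  S4 
   S5   S5  S5  S5 
(> = start, * = accepting)

start=S0; accept=S4; S0-a>S1; S0-b>S5; S0-c>S5; S1-a>S5; S1-b>S2; S1-c>S5; S2-a>S5; S2-b>S5; S2-c>S3; S3-a>S5; S3-b>S5; S3-c>S4; S4-a>S4; S4-b>S4; S4-c>S4; S5-a>S5; S5-b>S5; S5-c>S5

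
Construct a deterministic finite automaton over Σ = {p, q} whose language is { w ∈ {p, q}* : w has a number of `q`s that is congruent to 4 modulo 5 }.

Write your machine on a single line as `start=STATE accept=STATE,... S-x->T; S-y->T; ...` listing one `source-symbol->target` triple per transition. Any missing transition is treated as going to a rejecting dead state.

start=S0; accept=S4; S0-p->S0; S0-q->S1; S1-p->S1; S1-q->S2; S2-p->S2; S2-q->S3; S3-p->S3; S3-q->S4; S4-p->S4; S4-q->S0

Keep the running count of `q`s modulo 5: each `q` advances along the cycle S0 → S1 → S2 → S3 → S4 → S0 while other symbols loop. Accept at S4.
5 states suffice.
        p   q  
>  S0   S0  S1 
   S1   S1  S2 
   S2   S2  S3 
   S3   S3  S4 
 * S4   S4  S0 
(> = start, * = accepting)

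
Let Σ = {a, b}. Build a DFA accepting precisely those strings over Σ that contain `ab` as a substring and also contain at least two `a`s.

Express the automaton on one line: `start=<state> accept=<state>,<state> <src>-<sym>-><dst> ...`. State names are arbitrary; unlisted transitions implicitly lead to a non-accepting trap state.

start=s0 accept=s4 s0-a->s1 s0-b->s0 s1-a->s2 s1-b->s3 s2-a->s2 s2-b->s4 s3-a->s4 s3-b->s3 s4-a->s4 s4-b->s4

Build one automaton per condition and run them in lockstep. One (3 states) tracks whether and how much of `ab` has been seen; the other (4 states) tracks the count of `a`s, saturating at 3. Each combined state is a pair, one component from each; accept when both components accept. After merging equivalent states the machine shrinks.
        a   b  
>  s0   s1  s0 
   s1   s2  s3 
   s2   s2  s4 
   s3   s4  s3 
 * s4   s4  s4 
(> = start, * = accepting)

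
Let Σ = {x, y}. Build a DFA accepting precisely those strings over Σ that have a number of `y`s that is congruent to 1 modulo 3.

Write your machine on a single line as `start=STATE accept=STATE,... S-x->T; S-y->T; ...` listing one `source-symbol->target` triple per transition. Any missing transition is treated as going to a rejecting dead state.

Keep the running count of `y`s modulo 3: each `y` advances along the cycle s0 → s1 → s2 → s0 while other symbols loop. Accept at s1.
With 3 states:
        x   y  
>  s0   s0  s1 
 * s1   s1  s2 
   s2   s2  s0 
(> = start, * = accepting)

start=s0; accept=s1; s0-x->s0; s0-y->s1; s1-x->s1; s1-y->s2; s2-x->s2; s2-y->s0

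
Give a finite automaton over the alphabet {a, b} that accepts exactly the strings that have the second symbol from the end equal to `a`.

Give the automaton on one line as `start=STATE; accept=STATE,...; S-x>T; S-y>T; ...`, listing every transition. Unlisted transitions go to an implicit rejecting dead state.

start=s0; accept=s3,s4; s0-a>s1; s0-b>s2; s1-a>s3; s1-b>s4; s2-a>s5; s2-b>s6; s3-a>s3; s3-b>s4; s4-a>s5; s4-b>s6; s5-a>s3; s5-b>s4; s6-a>s5; s6-b>s6

Because acceptance depends on a position counted from the end, the machine has to buffer the most recent 2 symbols. Make each state the string of the last up-to-2 symbols read; on input `x` shift the window left and append `x`. Accept when the buffered window has length 2 and begins with `a`.
A 7-state machine:
        a   b  
>  s0   s1  s2 
   s1   s3  s4 
   s2   s5  s6 
 * s3   s3  s4 
 * s4   s5  s6 
   s5   s3  s4 
   s6   s5  s6 
(> = start, * = accepting)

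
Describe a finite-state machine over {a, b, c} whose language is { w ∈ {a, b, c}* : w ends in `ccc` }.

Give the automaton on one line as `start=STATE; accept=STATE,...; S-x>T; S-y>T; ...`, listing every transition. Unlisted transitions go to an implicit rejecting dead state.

Let each state record the length of the longest suffix of the input read so far that is also a prefix of `ccc`. S1 means the last symbol is `c`; S2 means the last 2 symbols are `cc`; S3 means the last 3 symbols are `ccc`. Accept only at S3, where the string currently ends in `ccc`.
With 4 states:
        a   b   c  
>  S0   S0  S0  S1 
   S1   S0  S0  S2 
   S2   S0  S0  S3 
 * S3   S0  S0  S3 
(> = start, * = accepting)

start=S0; accept=S3; S0-a>S0; S0-b>S0; S0-c>S1; S1-a>S0; S1-b>S0; S1-c>S2; S2-a>S0; S2-b>S0; S2-c>S3; S3-a>S0; S3-b>S0; S3-c>S3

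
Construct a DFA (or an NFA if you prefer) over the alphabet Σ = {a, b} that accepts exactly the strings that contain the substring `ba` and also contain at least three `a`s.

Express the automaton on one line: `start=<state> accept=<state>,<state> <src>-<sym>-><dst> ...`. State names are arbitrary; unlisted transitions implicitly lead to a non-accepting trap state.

start=S0 accept=S11,S13 S0-a->S1 S0-b->S2 S1-a->S3 S1-b->S4 S2-a->S5 S2-b->S2 S3-a->S6 S3-b->S7 S4-a->S8 S4-b->S4 S5-a->S8 S5-b->S5 S6-a->S9 S6-b->S10 S7-a->S11 S7-b->S7 S8-a->S11 S8-b->S8 S9-a->S9 S9-b->S12 S10-a->S13 S10-b->S10 S11-a->S13 S11-b->S11 S12-a->S13 S12-b->S12 S13-a->S13 S13-b->S13

Handle the two conditions separately and then intersect. The first has 3 states tracking whether and how much of `ba` has been seen; the second has 5 states tracking the count of `a`s, saturating at 4. A product state is a pair (one from each), accepting exactly when both do.
14 states suffice.
          a    b  
>  S0     S1   S2 
   S1     S3   S4 
   S2     S5   S2 
   S3     S6   S7 
   S4     S8   S4 
   S5     S8   S5 
   S6     S9  S10 
   S7    S11   S7 
   S8    S11   S8 
   S9     S9  S12 
   S10   S13  S10 
 * S11   S13  S11 
   S12   S13  S12 
 * S13   S13  S13 
(> = start, * = accepting)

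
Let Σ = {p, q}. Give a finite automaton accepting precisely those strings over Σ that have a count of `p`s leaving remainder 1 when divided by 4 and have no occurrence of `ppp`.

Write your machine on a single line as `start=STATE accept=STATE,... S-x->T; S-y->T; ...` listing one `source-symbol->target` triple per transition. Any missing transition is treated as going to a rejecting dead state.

start=A; accept=B,D,M; A-p->B; A-q->A; B-p->C; B-q->D; C-p->E; C-q->F; D-p->G; D-q->D; E-p->E; E-q->E; F-p->H; F-q->F; G-p->I; G-q->F; H-p->J; H-q->K; I-p->E; I-q->K; J-p->E; J-q->A; K-p->L; K-q->K; L-p->M; L-q->A; M-p->E; M-q->D

Build one automaton per condition and run them in lockstep. One (4 states) tracks the count of `p`s modulo 4; the other (4 states) tracks partial matches of the forbidden pattern `ppp`. Each combined state is a pair, one component from each; accept when both components accept. Equivalent product states are then merged.
A 13-state machine:
       p  q 
>  A   B  A 
 * B   C  D 
   C   E  F 
 * D   G  D 
   E   E  E 
   F   H  F 
   G   I  F 
   H   J  K 
   I   E  K 
   J   E  A 
   K   L  K 
   L   M  A 
 * M   E  D 
(> = start, * = accepting)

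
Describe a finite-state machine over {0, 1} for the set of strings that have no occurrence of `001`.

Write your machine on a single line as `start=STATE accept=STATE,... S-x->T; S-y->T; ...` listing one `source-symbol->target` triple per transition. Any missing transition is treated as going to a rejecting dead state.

This is the complement of 'contains `001`'. Use the same substring-matching states — s0 through s3 holding how much of `001` has just been matched — but flip the accepting set: everything except the trap s3 accepts.
With 4 states:
        0   1  
>* s0   s1  s0 
 * s1   s2  s0 
 * s2   s2  s3 
   s3   s3  s3 
(> = start, * = accepting)

start=s0; accept=s0,s1,s2; s0-0->s1; s0-1->s0; s1-0->s2; s1-1->s0; s2-0->s2; s2-1->s3; s3-0->s3; s3-1->s3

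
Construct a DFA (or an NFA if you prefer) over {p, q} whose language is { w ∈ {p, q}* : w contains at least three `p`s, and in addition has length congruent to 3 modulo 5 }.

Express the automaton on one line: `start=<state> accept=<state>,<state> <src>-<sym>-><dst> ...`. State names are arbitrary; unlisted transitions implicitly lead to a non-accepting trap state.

start=S0 accept=S6 S0-p->S1 S0-q->S2 S1-p->S3 S1-q->S4 S2-p->S4 S2-q->S5 S3-p->S6 S3-q->S7 S4-p->S7 S4-q->S8 S5-p->S8 S5-q->S9 S6-p->S10 S6-q->S10 S7-p->S10 S7-q->S11 S8-p->S11 S8-q->S12 S9-p->S12 S9-q->S13 S10-p->S14 S10-q->S14 S11-p->S14 S11-q->S15 S12-p->S15 S12-q->S16 S13-p->S16 S13-q->S0 S14-p->S17 S14-q->S17 S15-p->S17 S15-q->S18 S16-p->S18 S16-q->S1 S17-p->S19 S17-q->S19 S18-p->S19 S18-q->S3 S19-p->S6 S19-q->S6

Build one automaton per condition and run them in lockstep. The first has 5 states tracking the count of `p`s, saturating at 4; the second has 5 states tracking the input length modulo 5. A product state is a pair (one from each), accepting exactly when both do. Minimizing collapses redundant product states.
With 20 states:
          p    q  
>  S0     S1   S2 
   S1     S3   S4 
   S2     S4   S5 
   S3     S6   S7 
   S4     S7   S8 
   S5     S8   S9 
 * S6    S10  S10 
   S7    S10  S11 
   S8    S11  S12 
   S9    S12  S13 
   S10   S14  S14 
   S11   S14  S15 
   S12   S15  S16 
   S13   S16   S0 
   S14   S17  S17 
   S15   S17  S18 
   S16   S18   S1 
   S17   S19  S19 
   S18   S19   S3 
   S19    S6   S6 
(> = start, * = accepting)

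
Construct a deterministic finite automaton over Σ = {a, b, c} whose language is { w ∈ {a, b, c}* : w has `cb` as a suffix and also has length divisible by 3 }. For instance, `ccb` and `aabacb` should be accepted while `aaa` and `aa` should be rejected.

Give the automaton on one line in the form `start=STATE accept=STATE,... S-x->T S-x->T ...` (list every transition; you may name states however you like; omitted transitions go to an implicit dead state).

start=q0 accept=q4 q0-a->q1 q0-b->q1 q0-c->q1 q1-a->q2 q1-b->q2 q1-c->q3 q2-a->q0 q2-b->q0 q2-c->q0 q3-a->q0 q3-b->q4 q3-c->q0 q4-a->q1 q4-b->q1 q4-c->q1

Handle the two conditions separately and then intersect. One (3 states) tracks how much of the suffix `cb` has currently been matched; the other (3 states) tracks the input length modulo 3. Each combined state is a pair, one component from each; accept when both components accept. After merging equivalent states the machine shrinks.
5 states suffice.
        a   b   c  
>  q0   q1  q1  q1 
   q1   q2  q2  q3 
   q2   q0  q0  q0 
   q3   q0  q4  q0 
 * q4   q1  q1  q1 
(> = start, * = accepting)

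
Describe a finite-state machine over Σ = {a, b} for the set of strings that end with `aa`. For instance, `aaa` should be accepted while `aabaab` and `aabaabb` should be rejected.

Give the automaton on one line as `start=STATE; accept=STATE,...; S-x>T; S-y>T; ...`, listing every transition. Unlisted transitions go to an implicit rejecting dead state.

Let each state record the length of the longest suffix of the input read so far that is also a prefix of `aa`. S1 means the last symbol is `a`; S2 means the last 2 symbols are `aa`. Accept only at S2, where the string currently ends in `aa`.
        a   b  
>  S0   S1  S0 
   S1   S2  S0 
 * S2   S2  S0 
(> = start, * = accepting)

start=S0; accept=S2; S0-a>S1; S0-b>S0; S1-a>S2; S1-b>S0; S2-a>S2; S2-b>S0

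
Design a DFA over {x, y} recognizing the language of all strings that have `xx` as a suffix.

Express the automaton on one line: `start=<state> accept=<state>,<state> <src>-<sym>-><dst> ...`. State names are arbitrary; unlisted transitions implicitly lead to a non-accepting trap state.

Let each state record the length of the longest suffix of the input read so far that is also a prefix of `xx`. S1 means the last symbol is `x`; S2 means the last 2 symbols are `xx`. Accept only at S2, where the string currently ends in `xx`.
A 3-state machine:
        x   y  
>  S0   S1  S0 
   S1   S2  S0 
 * S2   S2  S0 
(> = start, * = accepting)

start=S0 accept=S2 S0-x->S1 S0-y->S0 S1-x->S2 S1-y->S0 S2-x->S2 S2-y->S0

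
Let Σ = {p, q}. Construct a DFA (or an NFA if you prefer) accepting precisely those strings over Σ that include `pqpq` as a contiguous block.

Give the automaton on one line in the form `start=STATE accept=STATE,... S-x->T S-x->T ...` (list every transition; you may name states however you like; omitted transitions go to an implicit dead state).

States A..D record the length of the longest prefix of `pqpq` that matches the current input suffix. Reaching E means `pqpq` has been seen, and we stay there forever. Accept from E.
With 5 states:
       p  q 
>  A   B  A 
   B   B  C 
   C   D  A 
   D   B  E 
 * E   E  E 
(> = start, * = accepting)

start=A accept=E A-p->B A-q->A B-p->B B-q->C C-p->D C-q->A D-p->B D-q->E E-p->E E-q->E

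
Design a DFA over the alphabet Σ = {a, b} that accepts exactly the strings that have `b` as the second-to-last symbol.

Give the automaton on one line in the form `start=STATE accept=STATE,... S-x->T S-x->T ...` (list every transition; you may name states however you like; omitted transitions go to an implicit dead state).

start=S0 accept=S5,S6 S0-a->S1 S0-b->S2 S1-a->S3 S1-b->S4 S2-a->S5 S2-b->S6 S3-a->S3 S3-b->S4 S4-a->S5 S4-b->S6 S5-a->S3 S5-b->S4 S6-a->S5 S6-b->S6

Because acceptance depends on a position counted from the end, the machine has to buffer the most recent 2 symbols. Make each state the string of the last up-to-2 symbols read; on input `x` shift the window left and append `x`. Accept when the buffered window has length 2 and begins with `b`.
7 states suffice.
        a   b  
>  S0   S1  S2 
   S1   S3  S4 
   S2   S5  S6 
   S3   S3  S4 
   S4   S5  S6 
 * S5   S3  S4 
 * S6   S5  S6 
(> = start, * = accepting)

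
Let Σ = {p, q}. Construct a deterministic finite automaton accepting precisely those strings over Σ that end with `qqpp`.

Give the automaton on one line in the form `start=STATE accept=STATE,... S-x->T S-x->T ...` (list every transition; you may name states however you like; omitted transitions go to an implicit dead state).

Let each state record the length of the longest suffix of the input read so far that is also a prefix of `qqpp`. B means the last symbol is `q`; C means the last 2 symbols are `qq`; D means the last 3 symbols are `qqp`; E means the last 4 symbols are `qqpp`. Accept only at E, where the string currently ends in `qqpp`.
       p  q 
>  A   A  B 
   B   A  C 
   C   D  C 
   D   E  B 
 * E   A  B 
(> = start, * = accepting)

start=A accept=E A-p->A A-q->B B-p->A B-q->C C-p->D C-q->C D-p->E D-q->B E-p->A E-q->B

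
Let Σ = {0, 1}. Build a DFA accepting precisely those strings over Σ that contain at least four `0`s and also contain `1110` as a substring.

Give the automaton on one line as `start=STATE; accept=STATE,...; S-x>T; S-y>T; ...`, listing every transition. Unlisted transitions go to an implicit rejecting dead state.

start=q0; accept=q16; q0-0>q1; q0-1>q2; q1-0>q3; q1-1>q4; q2-0>q1; q2-1>q5; q3-0>q6; q3-1>q7; q4-0>q3; q4-1>q8; q5-0>q1; q5-1>q9; q6-0>q6; q6-1>q10; q7-0>q6; q7-1>q11; q8-0>q3; q8-1>q12; q9-0>q12; q9-1>q9; q10-0>q6; q10-1>q13; q11-0>q6; q11-1>q14; q12-0>q14; q12-1>q12; q13-0>q6; q13-1>q15; q14-0>q15; q14-1>q14; q15-0>q16; q15-1>q15; q16-0>q16; q16-1>q16

Handle the two conditions separately and then intersect. One (6 states) tracks the count of `0`s, saturating at 5; the other (5 states) tracks whether and how much of `1110` has been seen. Each combined state is a pair, one component from each; accept when both components accept. Equivalent product states are then merged.
With 17 states:
          0    1  
>  q0     q1   q2 
   q1     q3   q4 
   q2     q1   q5 
   q3     q6   q7 
   q4     q3   q8 
   q5     q1   q9 
   q6     q6  q10 
   q7     q6  q11 
   q8     q3  q12 
   q9    q12   q9 
   q10    q6  q13 
   q11    q6  q14 
   q12   q14  q12 
   q13    q6  q15 
   q14   q15  q14 
   q15   q16  q15 
 * q16   q16  q16 
(> = start, * = accepting)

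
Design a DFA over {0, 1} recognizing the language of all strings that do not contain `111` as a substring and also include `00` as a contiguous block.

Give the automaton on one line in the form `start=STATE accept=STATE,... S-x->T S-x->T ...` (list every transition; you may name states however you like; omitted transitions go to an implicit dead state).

Handle the two conditions separately and then intersect. One (4 states) tracks partial matches of the forbidden pattern `111`; the other (3 states) tracks whether and how much of `00` has been seen. Each combined state is a pair, one component from each; accept when both components accept. Minimizing collapses redundant product states.
8 states suffice.
        0   1  
>  q0   q1  q2 
   q1   q3  q2 
   q2   q1  q4 
 * q3   q3  q5 
   q4   q1  q6 
 * q5   q3  q7 
   q6   q6  q6 
 * q7   q3  q6 
(> = start, * = accepting)

start=q0 accept=q3,q5,q7 q0-0->q1 q0-1->q2 q1-0->q3 q1-1->q2 q2-0->q1 q2-1->q4 q3-0->q3 q3-1->q5 q4-0->q1 q4-1->q6 q5-0->q3 q5-1->q7 q6-0->q6 q6-1->q6 q7-0->q3 q7-1->q6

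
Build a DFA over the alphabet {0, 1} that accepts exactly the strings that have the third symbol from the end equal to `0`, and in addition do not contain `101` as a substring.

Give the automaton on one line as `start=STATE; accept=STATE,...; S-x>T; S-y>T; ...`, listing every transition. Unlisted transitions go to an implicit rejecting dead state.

Handle the two conditions separately and then intersect. The first has 15 states tracking the last 3 symbols read; the second has 4 states tracking partial matches of the forbidden pattern `101`. A product state is a pair (one from each), accepting exactly when both do. After merging equivalent states the machine shrinks.
11 states suffice.
       0  1 
>  A   B  C 
   B   D  E 
   C   F  C 
   D   G  H 
   E   I  J 
   F   D  K 
 * G   G  H 
 * H   I  J 
 * I   D  K 
 * J   F  C 
   K   K  K 
(> = start, * = accepting)

start=A; accept=G,H,I,J; A-0>B; A-1>C; B-0>D; B-1>E; C-0>F; C-1>C; D-0>G; D-1>H; E-0>I; E-1>J; F-0>D; F-1>K; G-0>G; G-1>H; H-0>I; H-1>J; I-0>D; I-1>K; J-0>F; J-1>C; K-0>K; K-1>K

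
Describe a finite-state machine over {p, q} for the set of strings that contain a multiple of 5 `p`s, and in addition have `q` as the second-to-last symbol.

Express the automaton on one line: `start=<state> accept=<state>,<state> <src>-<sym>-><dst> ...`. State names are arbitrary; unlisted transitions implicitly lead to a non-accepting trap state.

start=A accept=E,I A-p->B A-q->C B-p->D B-q->B C-p->B C-q->E D-p->F D-q->D E-p->B E-q->E F-p->G F-q->F G-p->A G-q->H H-p->I H-q->H I-p->B I-q->C

Handle the two conditions separately and then intersect. The first has 5 states tracking the count of `p`s modulo 5; the second has 7 states tracking the last 2 symbols read. A product state is a pair (one from each), accepting exactly when both do. Equivalent product states are then merged.
9 states suffice.
       p  q 
>  A   B  C 
   B   D  B 
   C   B  E 
   D   F  D 
 * E   B  E 
   F   G  F 
   G   A  H 
   H   I  H 
 * I   B  C 
(> = start, * = accepting)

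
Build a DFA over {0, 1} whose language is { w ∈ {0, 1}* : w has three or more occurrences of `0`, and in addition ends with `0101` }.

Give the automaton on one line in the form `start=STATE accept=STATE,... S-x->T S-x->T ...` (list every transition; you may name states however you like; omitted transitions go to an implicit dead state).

start=q0 accept=q5 q0-0->q1 q0-1->q0 q1-0->q2 q1-1->q1 q2-0->q2 q2-1->q3 q3-0->q4 q3-1->q1 q4-0->q2 q4-1->q5 q5-0->q4 q5-1->q1

Build one automaton per condition and run them in lockstep. The first has 5 states tracking the count of `0`s, saturating at 4; the second has 5 states tracking how much of the suffix `0101` has currently been matched. A product state is a pair (one from each), accepting exactly when both do. Minimizing collapses redundant product states.
A 6-state machine:
        0   1  
>  q0   q1  q0 
   q1   q2  q1 
   q2   q2  q3 
   q3   q4  q1 
   q4   q2  q5 
 * q5   q4  q1 
(> = start, * = accepting)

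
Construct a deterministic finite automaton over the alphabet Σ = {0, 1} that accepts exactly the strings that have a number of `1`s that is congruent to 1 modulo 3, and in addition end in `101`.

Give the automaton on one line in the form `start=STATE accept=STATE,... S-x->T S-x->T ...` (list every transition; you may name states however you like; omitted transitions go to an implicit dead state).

start=q0 accept=q5 q0-0->q0 q0-1->q1 q1-0->q1 q1-1->q2 q2-0->q2 q2-1->q3 q3-0->q4 q3-1->q1 q4-0->q0 q4-1->q5 q5-0->q1 q5-1->q2

Build one automaton per condition and run them in lockstep. One (3 states) tracks the count of `1`s modulo 3; the other (4 states) tracks how much of the suffix `101` has currently been matched. Each combined state is a pair, one component from each; accept when both components accept. Equivalent product states are then merged.
        0   1  
>  q0   q0  q1 
   q1   q1  q2 
   q2   q2  q3 
   q3   q4  q1 
   q4   q0  q5 
 * q5   q1  q2 
(> = start, * = accepting)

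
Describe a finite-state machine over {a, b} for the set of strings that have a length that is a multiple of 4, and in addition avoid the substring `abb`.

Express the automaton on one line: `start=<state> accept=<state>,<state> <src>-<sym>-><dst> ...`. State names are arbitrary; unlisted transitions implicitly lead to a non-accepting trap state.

start=q0 accept=q0,q10,q11 q0-a->q1 q0-b->q2 q1-a->q3 q1-b->q4 q2-a->q3 q2-b->q5 q3-a->q6 q3-b->q7 q4-a->q6 q4-b->q8 q5-a->q6 q5-b->q9 q6-a->q10 q6-b->q11 q7-a->q10 q7-b->q8 q8-a->q8 q8-b->q8 q9-a->q10 q9-b->q0 q10-a->q1 q10-b->q12 q11-a->q1 q11-b->q8 q12-a->q3 q12-b->q8

Build one automaton per condition and run them in lockstep. The first has 4 states tracking the input length modulo 4; the second has 4 states tracking partial matches of the forbidden pattern `abb`. A product state is a pair (one from each), accepting exactly when both do. After merging equivalent states the machine shrinks.
          a    b  
>* q0     q1   q2 
   q1     q3   q4 
   q2     q3   q5 
   q3     q6   q7 
   q4     q6   q8 
   q5     q6   q9 
   q6    q10  q11 
   q7    q10   q8 
   q8     q8   q8 
   q9    q10   q0 
 * q10    q1  q12 
 * q11    q1   q8 
   q12    q3   q8 
(> = start, * = accepting)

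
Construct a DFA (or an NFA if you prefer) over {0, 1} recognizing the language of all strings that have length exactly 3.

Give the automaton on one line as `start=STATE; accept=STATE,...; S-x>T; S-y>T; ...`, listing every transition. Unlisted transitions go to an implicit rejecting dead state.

We only need to distinguish lengths 0, 1, …, 3, and '>3'. Chain S0 → S1 → S2 → S3 → S4 on every symbol, with S4 looping. Accepting states: {S3}.
A 5-state machine:
        0   1  
>  S0   S1  S1 
   S1   S2  S2 
   S2   S3  S3 
 * S3   S4  S4 
   S4   S4  S4 
(> = start, * = accepting)

start=S0; accept=S3; S0-0>S1; S0-1>S1; S1-0>S2; S1-1>S2; S2-0>S3; S2-1>S3; S3-0>S4; S3-1>S4; S4-0>S4; S4-1>S4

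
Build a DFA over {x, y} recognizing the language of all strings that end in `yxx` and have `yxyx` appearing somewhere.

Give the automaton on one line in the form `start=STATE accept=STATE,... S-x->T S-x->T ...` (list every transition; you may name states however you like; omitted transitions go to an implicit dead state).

Build one automaton per condition and run them in lockstep. The first has 4 states tracking how much of the suffix `yxx` has currently been matched; the second has 5 states tracking whether and how much of `yxyx` has been seen. A product state is a pair (one from each), accepting exactly when both do.
With 9 states:
        x   y  
>  s0   s0  s1 
   s1   s2  s1 
   s2   s3  s4 
   s3   s0  s1 
   s4   s5  s1 
   s5   s6  s7 
 * s6   s8  s7 
   s7   s5  s7 
   s8   s8  s7 
(> = start, * = accepting)

start=s0 accept=s6 s0-x->s0 s0-y->s1 s1-x->s2 s1-y->s1 s2-x->s3 s2-y->s4 s3-x->s0 s3-y->s1 s4-x->s5 s4-y->s1 s5-x->s6 s5-y->s7 s6-x->s8 s6-y->s7 s7-x->s5 s7-y->s7 s8-x->s8 s8-y->s7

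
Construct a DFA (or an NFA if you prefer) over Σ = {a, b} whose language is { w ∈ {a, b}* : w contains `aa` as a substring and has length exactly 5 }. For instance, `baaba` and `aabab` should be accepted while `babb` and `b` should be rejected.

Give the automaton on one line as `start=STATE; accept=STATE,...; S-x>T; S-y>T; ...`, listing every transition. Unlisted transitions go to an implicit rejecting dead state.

start=S0; accept=S12; S0-a>S1; S0-b>S2; S1-a>S3; S1-b>S4; S2-a>S5; S2-b>S4; S3-a>S6; S3-b>S6; S4-a>S7; S4-b>S8; S5-a>S6; S5-b>S8; S6-a>S9; S6-b>S9; S7-a>S9; S7-b>S10; S8-a>S11; S8-b>S10; S9-a>S12; S9-b>S12; S10-a>S10; S10-b>S10; S11-a>S12; S11-b>S10; S12-a>S10; S12-b>S10

Handle the two conditions separately and then intersect. The first has 3 states tracking whether and how much of `aa` has been seen; the second has 7 states tracking the input length, saturating at 6. A product state is a pair (one from each), accepting exactly when both do. Equivalent product states are then merged.
          a    b  
>  S0     S1   S2 
   S1     S3   S4 
   S2     S5   S4 
   S3     S6   S6 
   S4     S7   S8 
   S5     S6   S8 
   S6     S9   S9 
   S7     S9  S10 
   S8    S11  S10 
   S9    S12  S12 
   S10   S10  S10 
   S11   S12  S10 
 * S12   S10  S10 
(> = start, * = accepting)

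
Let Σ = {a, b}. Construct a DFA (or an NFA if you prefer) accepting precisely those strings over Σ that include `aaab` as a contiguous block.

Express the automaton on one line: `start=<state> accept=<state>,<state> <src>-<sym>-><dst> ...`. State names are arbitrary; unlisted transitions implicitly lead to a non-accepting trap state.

start=q0 accept=q4 q0-a->q1 q0-b->q0 q1-a->q2 q1-b->q0 q2-a->q3 q2-b->q0 q3-a->q3 q3-b->q4 q4-a->q4 q4-b->q4

Track how much of `aaab` has been matched so far: state q0 is no progress, q4 is the absorbing accept state reached once `aaab` has occurred. Intermediate states record partial matches; on a mismatch, fall back to the longest reusable overlap.
A 5-state machine:
        a   b  
>  q0   q1  q0 
   q1   q2  q0 
   q2   q3  q0 
   q3   q3  q4 
 * q4   q4  q4 
(> = start, * = accepting)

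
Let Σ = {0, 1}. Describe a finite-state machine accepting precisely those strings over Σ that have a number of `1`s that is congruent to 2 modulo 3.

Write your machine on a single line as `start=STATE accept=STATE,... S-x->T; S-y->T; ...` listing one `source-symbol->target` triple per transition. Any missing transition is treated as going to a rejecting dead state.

Keep the running count of `1`s modulo 3: each `1` advances along the cycle S0 → S1 → S2 → S0 while other symbols loop. Accept at S2.
A 3-state machine:
        0   1  
>  S0   S0  S1 
   S1   S1  S2 
 * S2   S2  S0 
(> = start, * = accepting)

start=S0; accept=S2; S0-0->S0; S0-1->S1; S1-0->S1; S1-1->S2; S2-0->S2; S2-1->S0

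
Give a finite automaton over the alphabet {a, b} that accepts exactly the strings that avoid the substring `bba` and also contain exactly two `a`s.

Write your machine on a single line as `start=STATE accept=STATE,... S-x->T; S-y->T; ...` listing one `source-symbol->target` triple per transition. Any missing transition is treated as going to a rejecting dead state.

start=s0; accept=s3,s7,s11; s0-a->s1; s0-b->s2; s1-a->s3; s1-b->s4; s2-a->s1; s2-b->s5; s3-a->s6; s3-b->s7; s4-a->s3; s4-b->s8; s5-a->s9; s5-b->s5; s6-a->s6; s6-b->s10; s7-a->s6; s7-b->s11; s8-a->s12; s8-b->s8; s9-a->s12; s9-b->s9; s10-a->s6; s10-b->s13; s11-a->s14; s11-b->s11; s12-a->s14; s12-b->s12; s13-a->s14; s13-b->s13; s14-a->s14; s14-b->s14

Run two small machines in parallel and take their product. The first has 4 states tracking partial matches of the forbidden pattern `bba`; the second has 4 states tracking the count of `a`s, saturating at 3. A product state is a pair (one from each), accepting exactly when both do.
With 15 states:
          a    b  
>  s0     s1   s2 
   s1     s3   s4 
   s2     s1   s5 
 * s3     s6   s7 
   s4     s3   s8 
   s5     s9   s5 
   s6     s6  s10 
 * s7     s6  s11 
   s8    s12   s8 
   s9    s12   s9 
   s10    s6  s13 
 * s11   s14  s11 
   s12   s14  s12 
   s13   s14  s13 
   s14   s14  s14 
(> = start, * = accepting)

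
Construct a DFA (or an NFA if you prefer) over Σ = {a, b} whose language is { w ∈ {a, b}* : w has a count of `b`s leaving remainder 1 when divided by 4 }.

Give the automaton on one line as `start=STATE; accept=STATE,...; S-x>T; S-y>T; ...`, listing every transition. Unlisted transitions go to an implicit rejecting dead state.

start=S0; accept=S1; S0-a>S0; S0-b>S1; S1-a>S1; S1-b>S2; S2-a>S2; S2-b>S3; S3-a>S3; S3-b>S0

Keep the running count of `b`s modulo 4: each `b` advances along the cycle S0 → S1 → S2 → S3 → S0 while other symbols loop. Accept at S1.
With 4 states:
        a   b  
>  S0   S0  S1 
 * S1   S1  S2 
   S2   S2  S3 
   S3   S3  S0 
(> = start, * = accepting)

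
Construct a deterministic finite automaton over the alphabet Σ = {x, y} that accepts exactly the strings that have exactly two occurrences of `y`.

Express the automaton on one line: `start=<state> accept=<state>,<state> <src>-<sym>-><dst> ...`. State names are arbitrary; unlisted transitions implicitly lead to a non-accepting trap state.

start=A accept=C A-x->A A-y->B B-x->B B-y->C C-x->C C-y->D D-x->D D-y->D

Only the number of `y`s matters, and only up to 3. Make a chain A → B → C → D advanced by each `y` (with D absorbing); every other symbol self-loops. The accepting set is {C}.
With 4 states:
       x  y 
>  A   A  B 
   B   B  C 
 * C   C  D 
   D   D  D 
(> = start, * = accepting)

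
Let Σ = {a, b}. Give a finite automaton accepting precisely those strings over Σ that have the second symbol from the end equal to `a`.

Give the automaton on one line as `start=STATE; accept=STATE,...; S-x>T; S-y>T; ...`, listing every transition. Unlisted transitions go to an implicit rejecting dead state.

A DFA must remember the last 2 symbols (since which symbol is second-to-last isn't known until the input ends). Use one state per possible window of the last ≤2 symbols; accept from those whose window starts with `a`.
With 7 states:
        a   b  
>  q0   q1  q2 
   q1   q3  q4 
   q2   q5  q6 
 * q3   q3  q4 
 * q4   q5  q6 
   q5   q3  q4 
   q6   q5  q6 
(> = start, * = accepting)

start=q0; accept=q3,q4; q0-a>q1; q0-b>q2; q1-a>q3; q1-b>q4; q2-a>q5; q2-b>q6; q3-a>q3; q3-b>q4; q4-a>q5; q4-b>q6; q5-a>q3; q5-b>q4; q6-a>q5; q6-b>q6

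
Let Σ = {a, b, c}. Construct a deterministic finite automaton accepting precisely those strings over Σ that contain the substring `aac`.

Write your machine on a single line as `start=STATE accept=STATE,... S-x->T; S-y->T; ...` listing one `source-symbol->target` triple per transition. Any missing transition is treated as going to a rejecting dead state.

start=S0; accept=S3; S0-a->S1; S0-b->S0; S0-c->S0; S1-a->S2; S1-b->S0; S1-c->S0; S2-a->S2; S2-b->S0; S2-c->S3; S3-a->S3; S3-b->S3; S3-c->S3

States S0..S2 record the length of the longest prefix of `aac` that matches the current input suffix. Reaching S3 means `aac` has been seen, and we stay there forever. Accept from S3.
A 4-state machine:
        a   b   c  
>  S0   S1  S0  S0 
   S1   S2  S0  S0 
   S2   S2  S0  S3 
 * S3   S3  S3  S3 
(> = start, * = accepting)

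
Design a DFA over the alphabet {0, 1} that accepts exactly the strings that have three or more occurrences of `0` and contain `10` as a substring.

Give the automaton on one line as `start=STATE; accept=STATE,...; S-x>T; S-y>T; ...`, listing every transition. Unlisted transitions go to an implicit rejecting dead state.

Build one automaton per condition and run them in lockstep. The first has 5 states tracking the count of `0`s, saturating at 4; the second has 3 states tracking whether and how much of `10` has been seen. A product state is a pair (one from each), accepting exactly when both do. After merging equivalent states the machine shrinks.
A 7-state machine:
        0   1  
>  q0   q1  q2 
   q1   q3  q4 
   q2   q4  q2 
   q3   q3  q5 
   q4   q5  q4 
   q5   q6  q5 
 * q6   q6  q6 
(> = start, * = accepting)

start=q0; accept=q6; q0-0>q1; q0-1>q2; q1-0>q3; q1-1>q4; q2-0>q4; q2-1>q2; q3-0>q3; q3-1>q5; q4-0>q5; q4-1>q4; q5-0>q6; q5-1>q5; q6-0>q6; q6-1>q6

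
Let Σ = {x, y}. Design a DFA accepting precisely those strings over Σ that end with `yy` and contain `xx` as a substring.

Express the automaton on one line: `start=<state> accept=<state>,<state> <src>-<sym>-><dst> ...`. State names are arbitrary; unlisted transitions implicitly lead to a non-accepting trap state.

start=A accept=E A-x->B A-y->A B-x->C B-y->A C-x->C C-y->D D-x->C D-y->E E-x->C E-y->E

Run two small machines in parallel and take their product. One (3 states) tracks how much of the suffix `yy` has currently been matched; the other (3 states) tracks whether and how much of `xx` has been seen. Each combined state is a pair, one component from each; accept when both components accept. Minimizing collapses redundant product states.
       x  y 
>  A   B  A 
   B   C  A 
   C   C  D 
   D   C  E 
 * E   C  E 
(> = start, * = accepting)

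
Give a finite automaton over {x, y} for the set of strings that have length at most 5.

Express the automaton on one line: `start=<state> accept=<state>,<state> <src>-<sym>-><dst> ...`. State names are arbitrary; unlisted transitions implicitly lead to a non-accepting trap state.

start=S0 accept=S0,S1,S2,S3,S4,S5 S0-x->S1 S0-y->S1 S1-x->S2 S1-y->S2 S2-x->S3 S2-y->S3 S3-x->S4 S3-y->S4 S4-x->S5 S4-y->S5 S5-x->S6 S5-y->S6 S6-x->S6 S6-y->S6

Count input length up to 6: every symbol moves from S0 toward S6, which means 'more than 5' and absorbs. Accept from {S0, S1, S2, S3, S4, S5}.
With 7 states:
        x   y  
>* S0   S1  S1 
 * S1   S2  S2 
 * S2   S3  S3 
 * S3   S4  S4 
 * S4   S5  S5 
 * S5   S6  S6 
   S6   S6  S6 
(> = start, * = accepting)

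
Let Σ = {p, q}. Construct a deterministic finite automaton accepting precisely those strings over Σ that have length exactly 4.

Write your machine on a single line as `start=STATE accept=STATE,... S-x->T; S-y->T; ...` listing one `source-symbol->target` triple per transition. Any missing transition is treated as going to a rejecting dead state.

We only need to distinguish lengths 0, 1, …, 4, and '>4'. Chain s0 → s1 → s2 → s3 → s4 → s5 on every symbol, with s5 looping. Accepting states: {s4}.
A 6-state machine:
        p   q  
>  s0   s1  s1 
   s1   s2  s2 
   s2   s3  s3 
   s3   s4  s4 
 * s4   s5  s5 
   s5   s5  s5 
(> = start, * = accepting)

start=s0; accept=s4; s0-p->s1; s0-q->s1; s1-p->s2; s1-q->s2; s2-p->s3; s2-q->s3; s3-p->s4; s3-q->s4; s4-p->s5; s4-q->s5; s5-p->s5; s5-q->s5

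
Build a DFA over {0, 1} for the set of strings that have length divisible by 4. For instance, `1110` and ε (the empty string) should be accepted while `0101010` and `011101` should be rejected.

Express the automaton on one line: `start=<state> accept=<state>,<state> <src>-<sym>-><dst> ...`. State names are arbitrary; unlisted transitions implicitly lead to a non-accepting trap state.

start=q0 accept=q0 q0-0->q1 q0-1->q1 q1-0->q2 q1-1->q2 q2-0->q3 q2-1->q3 q3-0->q0 q3-1->q0

Only the length mod 4 matters, so use a 4-cycle: from any state, every input symbol moves to the next state, wrapping q3 back to q0. Mark q0 accepting.
4 states suffice.
        0   1  
>* q0   q1  q1 
   q1   q2  q2 
   q2   q3  q3 
   q3   q0  q0 
(> = start, * = accepting)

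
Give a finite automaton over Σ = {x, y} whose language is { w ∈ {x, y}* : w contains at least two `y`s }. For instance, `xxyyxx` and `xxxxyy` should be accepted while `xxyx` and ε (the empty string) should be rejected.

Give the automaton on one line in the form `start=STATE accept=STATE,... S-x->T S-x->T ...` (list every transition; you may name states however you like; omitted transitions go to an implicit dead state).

start=S0 accept=S2,S3 S0-x->S0 S0-y->S1 S1-x->S1 S1-y->S2 S2-x->S2 S2-y->S3 S3-x->S3 S3-y->S3

Count `y`s, saturating at 3: states S0 through S2 mean 0 through 2 `y`s seen; S3 means more than 2. Each `y` increments (capped at S3); other symbols loop. Accept from {S2, S3}.
4 states suffice.
        x   y  
>  S0   S0  S1 
   S1   S1  S2 
 * S2   S2  S3 
 * S3   S3  S3 
(> = start, * = accepting)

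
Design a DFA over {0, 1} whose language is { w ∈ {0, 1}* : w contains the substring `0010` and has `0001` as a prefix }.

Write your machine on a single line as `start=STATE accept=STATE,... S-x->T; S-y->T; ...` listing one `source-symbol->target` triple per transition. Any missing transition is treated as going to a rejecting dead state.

Build one automaton per condition and run them in lockstep. The first has 5 states tracking whether and how much of `0010` has been seen; the second has 6 states tracking whether the input so far still matches the prefix `0001`. A product state is a pair (one from each), accepting exactly when both do.
          0    1  
>  q0     q1   q2 
   q1     q3   q2 
   q2     q4   q2 
   q3     q5   q6 
   q4     q7   q2 
   q5     q7   q8 
   q6     q9   q2 
   q7     q7   q6 
   q8    q10  q11 
   q9     q9   q9 
 * q10   q10  q10 
   q11   q12  q11 
   q12   q13  q11 
   q13   q13   q8 
(> = start, * = accepting)

start=q0; accept=q10; q0-0->q1; q0-1->q2; q1-0->q3; q1-1->q2; q2-0->q4; q2-1->q2; q3-0->q5; q3-1->q6; q4-0->q7; q4-1->q2; q5-0->q7; q5-1->q8; q6-0->q9; q6-1->q2; q7-0->q7; q7-1->q6; q8-0->q10; q8-1->q11; q9-0->q9; q9-1->q9; q10-0->q10; q10-1->q10; q11-0->q12; q11-1->q11; q12-0->q13; q12-1->q11; q13-0->q13; q13-1->q8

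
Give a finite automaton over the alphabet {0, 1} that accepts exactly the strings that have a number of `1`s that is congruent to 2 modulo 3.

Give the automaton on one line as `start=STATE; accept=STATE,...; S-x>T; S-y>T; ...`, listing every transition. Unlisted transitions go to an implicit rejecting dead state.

start=S0; accept=S2; S0-0>S0; S0-1>S1; S1-0>S1; S1-1>S2; S2-0>S2; S2-1>S0

The only thing that matters is how many `1`s have appeared, reduced mod 3. Use one state per residue: S0 for 0, …, S2 for 2. Reading `1` moves to the next residue; anything else stays put. S2 is accepting.
        0   1  
>  S0   S0  S1 
   S1   S1  S2 
 * S2   S2  S0 
(> = start, * = accepting)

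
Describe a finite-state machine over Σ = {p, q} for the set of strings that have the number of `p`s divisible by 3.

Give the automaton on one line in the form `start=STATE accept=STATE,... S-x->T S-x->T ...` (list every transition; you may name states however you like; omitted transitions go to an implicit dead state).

The only thing that matters is how many `p`s have appeared, reduced mod 3. Use one state per residue: s0 for 0, …, s2 for 2. Reading `p` moves to the next residue; anything else stays put. s0 is accepting.
        p   q  
>* s0   s1  s0 
   s1   s2  s1 
   s2   s0  s2 
(> = start, * = accepting)

start=s0 accept=s0 s0-p->s1 s0-q->s0 s1-p->s2 s1-q->s1 s2-p->s0 s2-q->s2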